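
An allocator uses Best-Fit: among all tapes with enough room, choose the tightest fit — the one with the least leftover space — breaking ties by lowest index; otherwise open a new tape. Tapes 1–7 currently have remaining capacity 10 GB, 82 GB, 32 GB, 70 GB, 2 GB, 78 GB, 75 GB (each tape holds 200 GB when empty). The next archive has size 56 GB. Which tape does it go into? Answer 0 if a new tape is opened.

4

Tapes with room: tape 2 (82 GB), tape 4 (70 GB), tape 6 (78 GB), tape 7 (75 GB).
Tightest fit is tape 4 with 70 GB free.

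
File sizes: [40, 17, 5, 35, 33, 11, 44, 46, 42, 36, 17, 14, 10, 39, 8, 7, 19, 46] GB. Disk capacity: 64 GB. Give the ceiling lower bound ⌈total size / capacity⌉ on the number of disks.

8

Total size = 40 + 17 + 5 + 35 + 33 + 11 + 44 + 46 + 42 + 36 + 17 + 14 + 10 + 39 + 8 + 7 + 19 + 46 = 469 GB.
⌈469 / 64⌉ = 8.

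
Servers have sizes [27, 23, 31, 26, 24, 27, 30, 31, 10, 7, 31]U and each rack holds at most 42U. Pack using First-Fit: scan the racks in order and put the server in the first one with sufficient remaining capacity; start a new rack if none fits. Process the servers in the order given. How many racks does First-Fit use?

9 racks

Put 27U in rack 1; 15U remain.
Put 23U in rack 2; 19U remain.
Put 31U in rack 3; 11U remain.
Put 26U in rack 4; 16U remain.
Put 24U in rack 5; 18U remain.
Put 27U in rack 6; 15U remain.
Put 30U in rack 7; 12U remain.
Put 31U in rack 8; 11U remain.
Put 10U in rack 1; 5U remain.
Put 7U in rack 2; 12U remain.
Put 31U in rack 9; 11U remain.
Final racks: [27,10] [23,7] [31] [26] [24] [27] [30] [31] [31].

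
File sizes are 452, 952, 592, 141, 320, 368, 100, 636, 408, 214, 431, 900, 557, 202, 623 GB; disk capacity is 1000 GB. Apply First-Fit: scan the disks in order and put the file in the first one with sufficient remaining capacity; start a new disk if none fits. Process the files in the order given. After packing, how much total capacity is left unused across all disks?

disk 1: place 452 GB, 548 GB left
disk 2: place 952 GB, 48 GB left
disk 3: place 592 GB, 408 GB left
disk 1: place 141 GB, 407 GB left
disk 1: place 320 GB, 87 GB left
disk 3: place 368 GB, 40 GB left
disk 4: place 100 GB, 900 GB left
disk 4: place 636 GB, 264 GB left
disk 5: place 408 GB, 592 GB left
disk 4: place 214 GB, 50 GB left
disk 5: place 431 GB, 161 GB left
disk 6: place 900 GB, 100 GB left
disk 7: place 557 GB, 443 GB left
disk 7: place 202 GB, 241 GB left
disk 8: place 623 GB, 377 GB left
8 disks × 1000 GB = 8000 GB; used 6896 GB; unused 1104 GB.

1104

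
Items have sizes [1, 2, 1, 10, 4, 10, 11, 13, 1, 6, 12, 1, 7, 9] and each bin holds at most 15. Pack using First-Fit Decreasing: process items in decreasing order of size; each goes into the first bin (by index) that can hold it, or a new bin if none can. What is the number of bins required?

7 bins

Sorted descending: 13, 12, 11, 10, 10, 9, 7, 6, 4, 2, 1, 1, 1, 1.
bin 1: place 13, 2 left
bin 2: place 12, 3 left
bin 3: place 11, 4 left
bin 4: place 10, 5 left
bin 5: place 10, 5 left
bin 6: place 9, 6 left
bin 7: place 7, 8 left
bin 6: place 6, 0 left
bin 3: place 4, 0 left
bin 1: place 2, 0 left
bin 2: place 1, 2 left
bin 2: place 1, 1 left
bin 2: place 1, 0 left
bin 4: place 1, 4 left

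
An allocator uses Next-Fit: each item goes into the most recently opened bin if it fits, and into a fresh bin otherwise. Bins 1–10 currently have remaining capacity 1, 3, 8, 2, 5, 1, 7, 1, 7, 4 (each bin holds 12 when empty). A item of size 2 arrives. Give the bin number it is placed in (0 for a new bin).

Next-Fit only looks at bin 10, which has 4 free.
2 fits there.

10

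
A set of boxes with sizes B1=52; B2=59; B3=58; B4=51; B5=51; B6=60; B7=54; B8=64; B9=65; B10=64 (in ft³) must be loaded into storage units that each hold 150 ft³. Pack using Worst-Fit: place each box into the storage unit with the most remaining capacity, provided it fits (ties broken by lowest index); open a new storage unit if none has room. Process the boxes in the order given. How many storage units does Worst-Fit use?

Put B1 (52 ft³) in storage unit 1; 98 ft³ remain.
Put B2 (59 ft³) in storage unit 1; 39 ft³ remain.
Put B3 (58 ft³) in storage unit 2; 92 ft³ remain.
Put B4 (51 ft³) in storage unit 2; 41 ft³ remain.
Put B5 (51 ft³) in storage unit 3; 99 ft³ remain.
Put B6 (60 ft³) in storage unit 3; 39 ft³ remain.
Put B7 (54 ft³) in storage unit 4; 96 ft³ remain.
Put B8 (64 ft³) in storage unit 4; 32 ft³ remain.
Put B9 (65 ft³) in storage unit 5; 85 ft³ remain.
Put B10 (64 ft³) in storage unit 5; 21 ft³ remain.
Final storage units: [52,59] [58,51] [51,60] [54,64] [65,64].

5 storage units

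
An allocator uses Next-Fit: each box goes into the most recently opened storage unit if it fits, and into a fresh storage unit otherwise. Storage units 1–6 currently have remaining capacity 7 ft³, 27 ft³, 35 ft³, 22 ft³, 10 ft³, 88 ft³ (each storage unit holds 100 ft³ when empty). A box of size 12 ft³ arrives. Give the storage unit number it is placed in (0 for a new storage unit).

6

Next-Fit only looks at storage unit 6, which has 88 ft³ free.
12 ft³ fits there.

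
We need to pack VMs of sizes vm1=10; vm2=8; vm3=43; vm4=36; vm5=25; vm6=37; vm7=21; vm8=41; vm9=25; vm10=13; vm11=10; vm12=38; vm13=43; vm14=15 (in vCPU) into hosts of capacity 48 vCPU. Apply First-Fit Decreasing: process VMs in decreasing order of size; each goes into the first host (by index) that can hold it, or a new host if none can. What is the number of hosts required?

Sorted descending: 43, 43, 41, 38, 37, 36, 25, 25, 21, 15, 13, 10, 10, 8.
43 vCPU → host 1 (remaining 5 vCPU)
43 vCPU → host 2 (remaining 5 vCPU)
41 vCPU → host 3 (remaining 7 vCPU)
38 vCPU → host 4 (remaining 10 vCPU)
37 vCPU → host 5 (remaining 11 vCPU)
36 vCPU → host 6 (remaining 12 vCPU)
25 vCPU → host 7 (remaining 23 vCPU)
25 vCPU → host 8 (remaining 23 vCPU)
21 vCPU → host 7 (remaining 2 vCPU)
15 vCPU → host 8 (remaining 8 vCPU)
13 vCPU → host 9 (remaining 35 vCPU)
10 vCPU → host 4 (remaining 0 vCPU)
10 vCPU → host 5 (remaining 1 vCPU)
8 vCPU → host 6 (remaining 4 vCPU)
Final hosts: [43] [43] [41] [38,10] [37,10] [36,8] [25,21] [25,15] [13].

9 hosts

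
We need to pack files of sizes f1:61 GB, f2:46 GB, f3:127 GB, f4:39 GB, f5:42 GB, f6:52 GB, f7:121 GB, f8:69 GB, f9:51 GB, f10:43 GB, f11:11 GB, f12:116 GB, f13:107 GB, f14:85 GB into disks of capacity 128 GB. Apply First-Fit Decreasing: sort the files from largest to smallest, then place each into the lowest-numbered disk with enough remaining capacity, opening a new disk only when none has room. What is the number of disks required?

Sorted descending: 127, 121, 116, 107, 85, 69, 61, 52, 51, 46, 43, 42, 39, 11.
Put 127 GB in disk 1; 1 GB remain.
Put 121 GB in disk 2; 7 GB remain.
Put 116 GB in disk 3; 12 GB remain.
Put 107 GB in disk 4; 21 GB remain.
Put 85 GB in disk 5; 43 GB remain.
Put 69 GB in disk 6; 59 GB remain.
Put 61 GB in disk 7; 67 GB remain.
Put 52 GB in disk 6; 7 GB remain.
Put 51 GB in disk 7; 16 GB remain.
Put 46 GB in disk 8; 82 GB remain.
Put 43 GB in disk 5; 0 GB remain.
Put 42 GB in disk 8; 40 GB remain.
Put 39 GB in disk 8; 1 GB remain.
Put 11 GB in disk 3; 1 GB remain.
Final disks: [127] [121] [116,11] [107] [85,43] [69,52] [61,51] [46,42,39].

8 disks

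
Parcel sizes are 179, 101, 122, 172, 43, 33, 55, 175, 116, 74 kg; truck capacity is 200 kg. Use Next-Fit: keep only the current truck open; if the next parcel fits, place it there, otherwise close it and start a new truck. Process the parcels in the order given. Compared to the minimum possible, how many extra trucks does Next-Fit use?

Next-Fit: [179] [101] [122] [172] [43,33,55] [175] [116,74] → 7 trucks.
Total size 1070 kg; any packing needs at least ⌈1070/200⌉ = 6 trucks.
An optimal packing achieves that bound: [179] [175] [172] [122,74] [116,55] [101,43,33] → 6 trucks.
Excess: 7 − 6 = 1.

1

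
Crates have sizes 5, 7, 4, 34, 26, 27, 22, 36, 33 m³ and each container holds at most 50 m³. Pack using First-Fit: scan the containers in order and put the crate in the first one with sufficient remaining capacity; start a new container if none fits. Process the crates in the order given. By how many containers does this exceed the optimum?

First-Fit: [5,7,4,34] [26,22] [27] [36] [33] → 5 containers.
5 crates exceed 25 m³ (half the capacity), and no two of those can share a container, so at least 5 containers are needed.
So 5 is already optimal.

0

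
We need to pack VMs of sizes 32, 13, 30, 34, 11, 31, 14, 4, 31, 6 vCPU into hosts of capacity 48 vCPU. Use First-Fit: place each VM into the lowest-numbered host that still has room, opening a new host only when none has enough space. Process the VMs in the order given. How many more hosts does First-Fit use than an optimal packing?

First-Fit: [32,13] [30,11,4] [34,14] [31,6] [31] → 5 hosts.
Total size 206 vCPU; any packing needs at least ⌈206/48⌉ = 5 hosts.
So 5 is already optimal.

0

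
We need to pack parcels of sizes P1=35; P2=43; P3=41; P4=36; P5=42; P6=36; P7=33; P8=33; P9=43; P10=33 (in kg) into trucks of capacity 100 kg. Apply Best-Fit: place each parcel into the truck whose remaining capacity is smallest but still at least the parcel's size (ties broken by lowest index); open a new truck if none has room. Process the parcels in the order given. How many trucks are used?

5 trucks

P1 (35 kg) → truck 1 (remaining 65 kg)
P2 (43 kg) → truck 1 (remaining 22 kg)
P3 (41 kg) → truck 2 (remaining 59 kg)
P4 (36 kg) → truck 2 (remaining 23 kg)
P5 (42 kg) → truck 3 (remaining 58 kg)
P6 (36 kg) → truck 3 (remaining 22 kg)
P7 (33 kg) → truck 4 (remaining 67 kg)
P8 (33 kg) → truck 4 (remaining 34 kg)
P9 (43 kg) → truck 5 (remaining 57 kg)
P10 (33 kg) → truck 4 (remaining 1 kg)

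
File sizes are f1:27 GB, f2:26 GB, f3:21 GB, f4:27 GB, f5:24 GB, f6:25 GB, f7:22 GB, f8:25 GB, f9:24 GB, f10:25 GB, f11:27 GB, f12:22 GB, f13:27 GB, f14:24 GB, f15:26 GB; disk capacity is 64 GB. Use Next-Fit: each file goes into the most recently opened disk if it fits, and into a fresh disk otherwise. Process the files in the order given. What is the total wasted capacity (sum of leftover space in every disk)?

disk 1: place f1 (27 GB), 37 GB left
disk 1: place f2 (26 GB), 11 GB left
disk 2: place f3 (21 GB), 43 GB left
disk 2: place f4 (27 GB), 16 GB left
disk 3: place f5 (24 GB), 40 GB left
disk 3: place f6 (25 GB), 15 GB left
disk 4: place f7 (22 GB), 42 GB left
disk 4: place f8 (25 GB), 17 GB left
disk 5: place f9 (24 GB), 40 GB left
disk 5: place f10 (25 GB), 15 GB left
disk 6: place f11 (27 GB), 37 GB left
disk 6: place f12 (22 GB), 15 GB left
disk 7: place f13 (27 GB), 37 GB left
disk 7: place f14 (24 GB), 13 GB left
disk 8: place f15 (26 GB), 38 GB left
8 disks × 64 GB = 512 GB; used 372 GB; unused 140 GB.

140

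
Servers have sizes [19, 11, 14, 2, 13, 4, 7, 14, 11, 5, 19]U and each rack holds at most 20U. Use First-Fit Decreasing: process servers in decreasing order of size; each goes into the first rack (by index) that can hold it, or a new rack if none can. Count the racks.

7 racks

Sorted descending: 19, 19, 14, 14, 13, 11, 11, 7, 5, 4, 2.
rack 1: place 19U, 1U left
rack 2: place 19U, 1U left
rack 3: place 14U, 6U left
rack 4: place 14U, 6U left
rack 5: place 13U, 7U left
rack 6: place 11U, 9U left
rack 7: place 11U, 9U left
rack 5: place 7U, 0U left
rack 3: place 5U, 1U left
rack 4: place 4U, 2U left
rack 4: place 2U, 0U left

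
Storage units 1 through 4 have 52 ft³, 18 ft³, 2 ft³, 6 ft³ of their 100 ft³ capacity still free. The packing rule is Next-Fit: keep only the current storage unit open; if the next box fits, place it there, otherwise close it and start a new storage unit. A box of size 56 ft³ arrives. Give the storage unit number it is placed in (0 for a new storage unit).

Next-Fit only looks at storage unit 4, which has 6 ft³ free.
56 ft³ does not fit, so a new storage unit is opened.

0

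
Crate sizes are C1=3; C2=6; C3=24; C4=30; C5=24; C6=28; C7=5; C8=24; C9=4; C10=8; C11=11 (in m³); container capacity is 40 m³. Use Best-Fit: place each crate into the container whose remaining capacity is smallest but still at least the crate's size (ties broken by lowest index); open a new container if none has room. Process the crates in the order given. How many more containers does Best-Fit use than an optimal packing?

0

Best-Fit: [3,6,24,5] [30,4] [24,11] [28,8] [24] → 5 containers.
Total size 167 m³; any packing needs at least ⌈167/40⌉ = 5 containers.
So 5 is already optimal.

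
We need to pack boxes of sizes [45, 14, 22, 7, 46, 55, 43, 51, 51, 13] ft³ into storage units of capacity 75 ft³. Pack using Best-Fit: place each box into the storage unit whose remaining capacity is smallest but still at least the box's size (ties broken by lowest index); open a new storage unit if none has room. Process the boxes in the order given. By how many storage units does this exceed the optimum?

0

Best-Fit: [45,14,7] [22,46] [55,13] [43] [51] [51] → 6 storage units.
6 boxes exceed 37.5 ft³ (half the capacity), and no two of those can share a storage unit, so at least 6 storage units are needed.
So 6 is already optimal.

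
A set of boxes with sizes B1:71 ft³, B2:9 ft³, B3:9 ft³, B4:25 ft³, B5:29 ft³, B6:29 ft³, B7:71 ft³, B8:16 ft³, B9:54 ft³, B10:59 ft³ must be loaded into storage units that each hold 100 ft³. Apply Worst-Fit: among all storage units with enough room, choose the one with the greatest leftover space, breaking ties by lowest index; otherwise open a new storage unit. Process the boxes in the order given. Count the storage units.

storage unit 1: place B1 (71 ft³), 29 ft³ left
storage unit 1: place B2 (9 ft³), 20 ft³ left
storage unit 1: place B3 (9 ft³), 11 ft³ left
storage unit 2: place B4 (25 ft³), 75 ft³ left
storage unit 2: place B5 (29 ft³), 46 ft³ left
storage unit 2: place B6 (29 ft³), 17 ft³ left
storage unit 3: place B7 (71 ft³), 29 ft³ left
storage unit 3: place B8 (16 ft³), 13 ft³ left
storage unit 4: place B9 (54 ft³), 46 ft³ left
storage unit 5: place B10 (59 ft³), 41 ft³ left
Final storage units: [71,9,9] [25,29,29] [71,16] [54] [59].

5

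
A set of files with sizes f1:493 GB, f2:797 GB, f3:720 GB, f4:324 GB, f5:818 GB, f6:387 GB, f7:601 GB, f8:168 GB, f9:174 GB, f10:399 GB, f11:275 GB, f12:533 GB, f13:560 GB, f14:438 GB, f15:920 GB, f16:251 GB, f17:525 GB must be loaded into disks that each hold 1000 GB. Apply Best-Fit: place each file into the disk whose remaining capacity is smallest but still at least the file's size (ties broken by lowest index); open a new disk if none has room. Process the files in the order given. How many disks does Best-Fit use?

f1 (493 GB) → disk 1 (remaining 507 GB)
f2 (797 GB) → disk 2 (remaining 203 GB)
f3 (720 GB) → disk 3 (remaining 280 GB)
f4 (324 GB) → disk 1 (remaining 183 GB)
f5 (818 GB) → disk 4 (remaining 182 GB)
f6 (387 GB) → disk 5 (remaining 613 GB)
f7 (601 GB) → disk 5 (remaining 12 GB)
f8 (168 GB) → disk 4 (remaining 14 GB)
f9 (174 GB) → disk 1 (remaining 9 GB)
f10 (399 GB) → disk 6 (remaining 601 GB)
f11 (275 GB) → disk 3 (remaining 5 GB)
f12 (533 GB) → disk 6 (remaining 68 GB)
f13 (560 GB) → disk 7 (remaining 440 GB)
f14 (438 GB) → disk 7 (remaining 2 GB)
f15 (920 GB) → disk 8 (remaining 80 GB)
f16 (251 GB) → disk 9 (remaining 749 GB)
f17 (525 GB) → disk 9 (remaining 224 GB)

9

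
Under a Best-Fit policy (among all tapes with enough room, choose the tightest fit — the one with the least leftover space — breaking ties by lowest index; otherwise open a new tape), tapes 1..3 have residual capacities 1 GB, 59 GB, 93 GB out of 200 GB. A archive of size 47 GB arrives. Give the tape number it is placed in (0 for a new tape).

2

Tapes with room: tape 2 (59 GB), tape 3 (93 GB).
Tightest fit is tape 2 with 59 GB free.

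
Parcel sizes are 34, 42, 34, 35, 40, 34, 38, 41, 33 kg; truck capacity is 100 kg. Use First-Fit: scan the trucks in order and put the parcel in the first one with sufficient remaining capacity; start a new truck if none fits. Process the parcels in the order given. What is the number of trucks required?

5 trucks

truck 1: place 34 kg, 66 kg left
truck 1: place 42 kg, 24 kg left
truck 2: place 34 kg, 66 kg left
truck 2: place 35 kg, 31 kg left
truck 3: place 40 kg, 60 kg left
truck 3: place 34 kg, 26 kg left
truck 4: place 38 kg, 62 kg left
truck 4: place 41 kg, 21 kg left
truck 5: place 33 kg, 67 kg left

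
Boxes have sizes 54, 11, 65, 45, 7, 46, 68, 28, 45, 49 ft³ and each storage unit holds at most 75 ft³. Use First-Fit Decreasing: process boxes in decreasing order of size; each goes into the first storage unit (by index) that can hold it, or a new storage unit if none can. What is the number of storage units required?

7 storage units

Sorted descending: 68, 65, 54, 49, 46, 45, 45, 28, 11, 7.
68 ft³ → storage unit 1 (remaining 7 ft³)
65 ft³ → storage unit 2 (remaining 10 ft³)
54 ft³ → storage unit 3 (remaining 21 ft³)
49 ft³ → storage unit 4 (remaining 26 ft³)
46 ft³ → storage unit 5 (remaining 29 ft³)
45 ft³ → storage unit 6 (remaining 30 ft³)
45 ft³ → storage unit 7 (remaining 30 ft³)
28 ft³ → storage unit 5 (remaining 1 ft³)
11 ft³ → storage unit 3 (remaining 10 ft³)
7 ft³ → storage unit 1 (remaining 0 ft³)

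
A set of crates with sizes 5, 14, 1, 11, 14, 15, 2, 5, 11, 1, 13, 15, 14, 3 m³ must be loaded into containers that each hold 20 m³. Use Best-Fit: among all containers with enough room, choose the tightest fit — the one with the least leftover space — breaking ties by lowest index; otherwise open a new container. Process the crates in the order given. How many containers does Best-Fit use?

5 m³ → container 1 (remaining 15 m³)
14 m³ → container 1 (remaining 1 m³)
1 m³ → container 1 (remaining 0 m³)
11 m³ → container 2 (remaining 9 m³)
14 m³ → container 3 (remaining 6 m³)
15 m³ → container 4 (remaining 5 m³)
2 m³ → container 4 (remaining 3 m³)
5 m³ → container 3 (remaining 1 m³)
11 m³ → container 5 (remaining 9 m³)
1 m³ → container 3 (remaining 0 m³)
13 m³ → container 6 (remaining 7 m³)
15 m³ → container 7 (remaining 5 m³)
14 m³ → container 8 (remaining 6 m³)
3 m³ → container 4 (remaining 0 m³)
Final containers: [5,14,1] [11] [14,5,1] [15,2,3] [11] [13] [15] [14].

8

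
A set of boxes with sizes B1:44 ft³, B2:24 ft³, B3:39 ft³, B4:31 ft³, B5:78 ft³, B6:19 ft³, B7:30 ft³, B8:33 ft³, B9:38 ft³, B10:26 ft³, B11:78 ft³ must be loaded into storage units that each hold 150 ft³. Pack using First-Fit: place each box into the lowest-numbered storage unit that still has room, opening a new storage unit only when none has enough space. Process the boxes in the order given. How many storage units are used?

Put B1 (44 ft³) in storage unit 1; 106 ft³ remain.
Put B2 (24 ft³) in storage unit 1; 82 ft³ remain.
Put B3 (39 ft³) in storage unit 1; 43 ft³ remain.
Put B4 (31 ft³) in storage unit 1; 12 ft³ remain.
Put B5 (78 ft³) in storage unit 2; 72 ft³ remain.
Put B6 (19 ft³) in storage unit 2; 53 ft³ remain.
Put B7 (30 ft³) in storage unit 2; 23 ft³ remain.
Put B8 (33 ft³) in storage unit 3; 117 ft³ remain.
Put B9 (38 ft³) in storage unit 3; 79 ft³ remain.
Put B10 (26 ft³) in storage unit 3; 53 ft³ remain.
Put B11 (78 ft³) in storage unit 4; 72 ft³ remain.

4 storage units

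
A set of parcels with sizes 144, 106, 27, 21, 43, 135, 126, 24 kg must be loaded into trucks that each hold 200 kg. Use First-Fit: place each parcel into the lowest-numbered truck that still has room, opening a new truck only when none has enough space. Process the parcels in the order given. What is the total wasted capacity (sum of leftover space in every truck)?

174

Put 144 kg in truck 1; 56 kg remain.
Put 106 kg in truck 2; 94 kg remain.
Put 27 kg in truck 1; 29 kg remain.
Put 21 kg in truck 1; 8 kg remain.
Put 43 kg in truck 2; 51 kg remain.
Put 135 kg in truck 3; 65 kg remain.
Put 126 kg in truck 4; 74 kg remain.
Put 24 kg in truck 2; 27 kg remain.
4 trucks × 200 kg = 800 kg; used 626 kg; unused 174 kg.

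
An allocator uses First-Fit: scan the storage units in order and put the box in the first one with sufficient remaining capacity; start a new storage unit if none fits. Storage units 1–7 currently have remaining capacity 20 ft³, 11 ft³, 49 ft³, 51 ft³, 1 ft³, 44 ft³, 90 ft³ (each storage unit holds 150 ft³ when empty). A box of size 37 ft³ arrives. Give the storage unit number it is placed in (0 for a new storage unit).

3

Storage units with room: storage unit 3 (49 ft³), storage unit 4 (51 ft³), storage unit 6 (44 ft³), storage unit 7 (90 ft³).
The first with room is storage unit 3.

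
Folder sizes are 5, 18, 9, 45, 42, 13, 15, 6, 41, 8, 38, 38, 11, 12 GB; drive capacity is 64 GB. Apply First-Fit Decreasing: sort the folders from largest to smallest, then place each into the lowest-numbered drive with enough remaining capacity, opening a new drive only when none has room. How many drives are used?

Sorted descending: 45, 42, 41, 38, 38, 18, 15, 13, 12, 11, 9, 8, 6, 5.
Put 45 GB in drive 1; 19 GB remain.
Put 42 GB in drive 2; 22 GB remain.
Put 41 GB in drive 3; 23 GB remain.
Put 38 GB in drive 4; 26 GB remain.
Put 38 GB in drive 5; 26 GB remain.
Put 18 GB in drive 1; 1 GB remain.
Put 15 GB in drive 2; 7 GB remain.
Put 13 GB in drive 3; 10 GB remain.
Put 12 GB in drive 4; 14 GB remain.
Put 11 GB in drive 4; 3 GB remain.
Put 9 GB in drive 3; 1 GB remain.
Put 8 GB in drive 5; 18 GB remain.
Put 6 GB in drive 2; 1 GB remain.
Put 5 GB in drive 5; 13 GB remain.

5 drives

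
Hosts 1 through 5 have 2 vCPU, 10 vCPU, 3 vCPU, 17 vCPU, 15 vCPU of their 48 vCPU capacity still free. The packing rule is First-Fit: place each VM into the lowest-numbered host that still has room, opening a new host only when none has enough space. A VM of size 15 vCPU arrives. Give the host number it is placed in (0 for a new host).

Hosts with room: host 4 (17 vCPU), host 5 (15 vCPU).
The first with room is host 4.

4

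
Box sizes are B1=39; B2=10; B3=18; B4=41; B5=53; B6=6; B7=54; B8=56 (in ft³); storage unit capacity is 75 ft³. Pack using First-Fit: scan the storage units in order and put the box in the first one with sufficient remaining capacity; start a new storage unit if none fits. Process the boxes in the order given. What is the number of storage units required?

storage unit 1: place B1 (39 ft³), 36 ft³ left
storage unit 1: place B2 (10 ft³), 26 ft³ left
storage unit 1: place B3 (18 ft³), 8 ft³ left
storage unit 2: place B4 (41 ft³), 34 ft³ left
storage unit 3: place B5 (53 ft³), 22 ft³ left
storage unit 1: place B6 (6 ft³), 2 ft³ left
storage unit 4: place B7 (54 ft³), 21 ft³ left
storage unit 5: place B8 (56 ft³), 19 ft³ left
Final storage units: [39,10,18,6] [41] [53] [54] [56].

5 storage units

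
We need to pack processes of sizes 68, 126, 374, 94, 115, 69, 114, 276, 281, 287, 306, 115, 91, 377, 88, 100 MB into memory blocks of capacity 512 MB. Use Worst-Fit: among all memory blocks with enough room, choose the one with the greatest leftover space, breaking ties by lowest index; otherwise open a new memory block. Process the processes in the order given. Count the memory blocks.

7

68 MB → memory block 1 (remaining 444 MB)
126 MB → memory block 1 (remaining 318 MB)
374 MB → memory block 2 (remaining 138 MB)
94 MB → memory block 1 (remaining 224 MB)
115 MB → memory block 1 (remaining 109 MB)
69 MB → memory block 2 (remaining 69 MB)
114 MB → memory block 3 (remaining 398 MB)
276 MB → memory block 3 (remaining 122 MB)
281 MB → memory block 4 (remaining 231 MB)
287 MB → memory block 5 (remaining 225 MB)
306 MB → memory block 6 (remaining 206 MB)
115 MB → memory block 4 (remaining 116 MB)
91 MB → memory block 5 (remaining 134 MB)
377 MB → memory block 7 (remaining 135 MB)
88 MB → memory block 6 (remaining 118 MB)
100 MB → memory block 7 (remaining 35 MB)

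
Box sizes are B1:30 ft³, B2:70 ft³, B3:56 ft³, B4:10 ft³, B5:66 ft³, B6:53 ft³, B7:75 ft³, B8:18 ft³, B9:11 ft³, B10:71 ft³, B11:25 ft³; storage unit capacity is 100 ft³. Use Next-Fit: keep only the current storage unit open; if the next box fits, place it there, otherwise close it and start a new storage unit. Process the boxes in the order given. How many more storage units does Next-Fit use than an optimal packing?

Next-Fit: [30,70] [56,10] [66] [53] [75,18] [11,71] [25] → 7 storage units.
6 boxes exceed 50 ft³ (half the capacity), and no two of those can share a storage unit, so at least 6 storage units are needed.
An optimal packing achieves that bound: [75,25] [71,18,11] [70,30] [66,10] [56] [53] → 6 storage units.
Excess: 7 − 6 = 1.

1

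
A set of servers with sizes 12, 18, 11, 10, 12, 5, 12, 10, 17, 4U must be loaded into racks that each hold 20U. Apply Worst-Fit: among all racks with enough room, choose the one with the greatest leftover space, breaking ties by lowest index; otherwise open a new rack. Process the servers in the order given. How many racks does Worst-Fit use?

8

Put 12U in rack 1; 8U remain.
Put 18U in rack 2; 2U remain.
Put 11U in rack 3; 9U remain.
Put 10U in rack 4; 10U remain.
Put 12U in rack 5; 8U remain.
Put 5U in rack 4; 5U remain.
Put 12U in rack 6; 8U remain.
Put 10U in rack 7; 10U remain.
Put 17U in rack 8; 3U remain.
Put 4U in rack 7; 6U remain.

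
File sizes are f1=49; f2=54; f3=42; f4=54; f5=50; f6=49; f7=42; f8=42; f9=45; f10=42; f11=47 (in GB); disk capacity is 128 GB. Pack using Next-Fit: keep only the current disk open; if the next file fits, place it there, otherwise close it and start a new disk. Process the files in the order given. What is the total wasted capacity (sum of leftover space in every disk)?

disk 1: place f1 (49 GB), 79 GB left
disk 1: place f2 (54 GB), 25 GB left
disk 2: place f3 (42 GB), 86 GB left
disk 2: place f4 (54 GB), 32 GB left
disk 3: place f5 (50 GB), 78 GB left
disk 3: place f6 (49 GB), 29 GB left
disk 4: place f7 (42 GB), 86 GB left
disk 4: place f8 (42 GB), 44 GB left
disk 5: place f9 (45 GB), 83 GB left
disk 5: place f10 (42 GB), 41 GB left
disk 6: place f11 (47 GB), 81 GB left
6 disks × 128 GB = 768 GB; used 516 GB; unused 252 GB.

252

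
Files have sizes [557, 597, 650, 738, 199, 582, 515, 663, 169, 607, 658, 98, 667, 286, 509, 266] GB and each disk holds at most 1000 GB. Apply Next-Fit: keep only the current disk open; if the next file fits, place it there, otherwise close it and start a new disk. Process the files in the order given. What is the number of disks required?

11

Put 557 GB in disk 1; 443 GB remain.
Put 597 GB in disk 2; 403 GB remain.
Put 650 GB in disk 3; 350 GB remain.
Put 738 GB in disk 4; 262 GB remain.
Put 199 GB in disk 4; 63 GB remain.
Put 582 GB in disk 5; 418 GB remain.
Put 515 GB in disk 6; 485 GB remain.
Put 663 GB in disk 7; 337 GB remain.
Put 169 GB in disk 7; 168 GB remain.
Put 607 GB in disk 8; 393 GB remain.
Put 658 GB in disk 9; 342 GB remain.
Put 98 GB in disk 9; 244 GB remain.
Put 667 GB in disk 10; 333 GB remain.
Put 286 GB in disk 10; 47 GB remain.
Put 509 GB in disk 11; 491 GB remain.
Put 266 GB in disk 11; 225 GB remain.
Final disks: [557] [597] [650] [738,199] [582] [515] [663,169] [607] [658,98] [667,286] [509,266].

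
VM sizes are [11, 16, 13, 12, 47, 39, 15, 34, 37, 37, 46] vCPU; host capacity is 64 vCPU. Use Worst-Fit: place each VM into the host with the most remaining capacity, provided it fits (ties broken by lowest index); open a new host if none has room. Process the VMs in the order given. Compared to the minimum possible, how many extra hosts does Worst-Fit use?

1

Worst-Fit: [11,16,13,12] [47] [39,15] [34] [37] [37] [46] → 7 hosts.
6 VMs exceed 32 vCPU (half the capacity), and no two of those can share a host, so at least 6 hosts are needed.
An optimal packing achieves that bound: [47,16] [46,15] [39,13,12] [37,11] [37] [34] → 6 hosts.
Excess: 7 − 6 = 1.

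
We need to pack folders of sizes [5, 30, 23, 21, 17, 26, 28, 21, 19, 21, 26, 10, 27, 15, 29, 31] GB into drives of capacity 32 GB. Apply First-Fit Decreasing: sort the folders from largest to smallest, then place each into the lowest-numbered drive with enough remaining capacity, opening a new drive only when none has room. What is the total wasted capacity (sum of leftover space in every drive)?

67

Sorted descending: 31, 30, 29, 28, 27, 26, 26, 23, 21, 21, 21, 19, 17, 15, 10, 5.
31 GB → drive 1 (remaining 1 GB)
30 GB → drive 2 (remaining 2 GB)
29 GB → drive 3 (remaining 3 GB)
28 GB → drive 4 (remaining 4 GB)
27 GB → drive 5 (remaining 5 GB)
26 GB → drive 6 (remaining 6 GB)
26 GB → drive 7 (remaining 6 GB)
23 GB → drive 8 (remaining 9 GB)
21 GB → drive 9 (remaining 11 GB)
21 GB → drive 10 (remaining 11 GB)
21 GB → drive 11 (remaining 11 GB)
19 GB → drive 12 (remaining 13 GB)
17 GB → drive 13 (remaining 15 GB)
15 GB → drive 13 (remaining 0 GB)
10 GB → drive 9 (remaining 1 GB)
5 GB → drive 5 (remaining 0 GB)
13 drives × 32 GB = 416 GB; used 349 GB; unused 67 GB.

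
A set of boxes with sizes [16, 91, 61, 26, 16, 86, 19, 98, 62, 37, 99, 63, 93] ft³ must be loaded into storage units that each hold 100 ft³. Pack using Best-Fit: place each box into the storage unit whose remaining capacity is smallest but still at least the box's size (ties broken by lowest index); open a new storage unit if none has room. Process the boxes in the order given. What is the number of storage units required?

9

Put 16 ft³ in storage unit 1; 84 ft³ remain.
Put 91 ft³ in storage unit 2; 9 ft³ remain.
Put 61 ft³ in storage unit 1; 23 ft³ remain.
Put 26 ft³ in storage unit 3; 74 ft³ remain.
Put 16 ft³ in storage unit 1; 7 ft³ remain.
Put 86 ft³ in storage unit 4; 14 ft³ remain.
Put 19 ft³ in storage unit 3; 55 ft³ remain.
Put 98 ft³ in storage unit 5; 2 ft³ remain.
Put 62 ft³ in storage unit 6; 38 ft³ remain.
Put 37 ft³ in storage unit 6; 1 ft³ remain.
Put 99 ft³ in storage unit 7; 1 ft³ remain.
Put 63 ft³ in storage unit 8; 37 ft³ remain.
Put 93 ft³ in storage unit 9; 7 ft³ remain.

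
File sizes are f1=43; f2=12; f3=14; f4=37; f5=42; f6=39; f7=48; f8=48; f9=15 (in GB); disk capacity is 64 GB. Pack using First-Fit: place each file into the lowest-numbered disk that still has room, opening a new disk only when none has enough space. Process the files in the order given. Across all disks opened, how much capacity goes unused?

86

disk 1: place f1 (43 GB), 21 GB left
disk 1: place f2 (12 GB), 9 GB left
disk 2: place f3 (14 GB), 50 GB left
disk 2: place f4 (37 GB), 13 GB left
disk 3: place f5 (42 GB), 22 GB left
disk 4: place f6 (39 GB), 25 GB left
disk 5: place f7 (48 GB), 16 GB left
disk 6: place f8 (48 GB), 16 GB left
disk 3: place f9 (15 GB), 7 GB left
6 disks × 64 GB = 384 GB; used 298 GB; unused 86 GB.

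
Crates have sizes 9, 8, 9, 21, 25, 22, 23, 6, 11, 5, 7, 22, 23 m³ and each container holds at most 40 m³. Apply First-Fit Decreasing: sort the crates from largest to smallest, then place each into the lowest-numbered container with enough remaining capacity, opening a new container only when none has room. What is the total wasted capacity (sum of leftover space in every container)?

Sorted descending: 25, 23, 23, 22, 22, 21, 11, 9, 9, 8, 7, 6, 5.
25 m³ → container 1 (remaining 15 m³)
23 m³ → container 2 (remaining 17 m³)
23 m³ → container 3 (remaining 17 m³)
22 m³ → container 4 (remaining 18 m³)
22 m³ → container 5 (remaining 18 m³)
21 m³ → container 6 (remaining 19 m³)
11 m³ → container 1 (remaining 4 m³)
9 m³ → container 2 (remaining 8 m³)
9 m³ → container 3 (remaining 8 m³)
8 m³ → container 2 (remaining 0 m³)
7 m³ → container 3 (remaining 1 m³)
6 m³ → container 4 (remaining 12 m³)
5 m³ → container 4 (remaining 7 m³)
6 containers × 40 m³ = 240 m³; used 191 m³; unused 49 m³.

49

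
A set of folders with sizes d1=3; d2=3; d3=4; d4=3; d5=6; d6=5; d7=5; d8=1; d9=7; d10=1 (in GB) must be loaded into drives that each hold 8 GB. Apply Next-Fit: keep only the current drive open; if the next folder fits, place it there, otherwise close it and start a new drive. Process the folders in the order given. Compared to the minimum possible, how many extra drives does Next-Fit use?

1

Next-Fit: [3,3] [4,3] [6] [5] [5,1] [7,1] → 6 drives.
Total size 38 GB; any packing needs at least ⌈38/8⌉ = 5 drives.
An optimal packing achieves that bound: [7,1] [6,1] [5,3] [5,3] [4,3] → 5 drives.
Excess: 6 − 5 = 1.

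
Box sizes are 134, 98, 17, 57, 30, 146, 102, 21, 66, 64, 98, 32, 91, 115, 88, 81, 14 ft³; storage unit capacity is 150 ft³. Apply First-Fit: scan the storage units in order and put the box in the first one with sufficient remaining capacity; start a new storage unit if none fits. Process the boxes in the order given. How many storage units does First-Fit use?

134 ft³ → storage unit 1 (remaining 16 ft³)
98 ft³ → storage unit 2 (remaining 52 ft³)
17 ft³ → storage unit 2 (remaining 35 ft³)
57 ft³ → storage unit 3 (remaining 93 ft³)
30 ft³ → storage unit 2 (remaining 5 ft³)
146 ft³ → storage unit 4 (remaining 4 ft³)
102 ft³ → storage unit 5 (remaining 48 ft³)
21 ft³ → storage unit 3 (remaining 72 ft³)
66 ft³ → storage unit 3 (remaining 6 ft³)
64 ft³ → storage unit 6 (remaining 86 ft³)
98 ft³ → storage unit 7 (remaining 52 ft³)
32 ft³ → storage unit 5 (remaining 16 ft³)
91 ft³ → storage unit 8 (remaining 59 ft³)
115 ft³ → storage unit 9 (remaining 35 ft³)
88 ft³ → storage unit 10 (remaining 62 ft³)
81 ft³ → storage unit 6 (remaining 5 ft³)
14 ft³ → storage unit 1 (remaining 2 ft³)
Final storage units: [134,14] [98,17,30] [57,21,66] [146] [102,32] [64,81] [98] [91] [115] [88].

10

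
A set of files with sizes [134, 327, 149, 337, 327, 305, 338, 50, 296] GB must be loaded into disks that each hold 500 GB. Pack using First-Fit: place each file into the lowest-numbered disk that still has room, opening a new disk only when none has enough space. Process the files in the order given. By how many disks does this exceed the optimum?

First-Fit: [134,327] [149,337] [327,50] [305] [338] [296] → 6 disks.
6 files exceed 250 GB (half the capacity), and no two of those can share a disk, so at least 6 disks are needed.
So 6 is already optimal.

0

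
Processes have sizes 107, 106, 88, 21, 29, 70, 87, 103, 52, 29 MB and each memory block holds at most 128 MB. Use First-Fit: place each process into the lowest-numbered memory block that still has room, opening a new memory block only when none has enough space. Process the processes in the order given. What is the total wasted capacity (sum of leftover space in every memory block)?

memory block 1: place 107 MB, 21 MB left
memory block 2: place 106 MB, 22 MB left
memory block 3: place 88 MB, 40 MB left
memory block 1: place 21 MB, 0 MB left
memory block 3: place 29 MB, 11 MB left
memory block 4: place 70 MB, 58 MB left
memory block 5: place 87 MB, 41 MB left
memory block 6: place 103 MB, 25 MB left
memory block 4: place 52 MB, 6 MB left
memory block 5: place 29 MB, 12 MB left
6 memory blocks × 128 MB = 768 MB; used 692 MB; unused 76 MB.

76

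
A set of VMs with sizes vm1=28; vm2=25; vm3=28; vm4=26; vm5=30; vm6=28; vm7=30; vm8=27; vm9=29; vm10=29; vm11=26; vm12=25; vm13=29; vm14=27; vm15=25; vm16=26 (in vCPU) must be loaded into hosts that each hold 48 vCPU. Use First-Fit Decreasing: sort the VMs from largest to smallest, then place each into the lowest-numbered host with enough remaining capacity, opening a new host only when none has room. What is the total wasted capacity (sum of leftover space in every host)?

330

Sorted descending: 30, 30, 29, 29, 29, 28, 28, 28, 27, 27, 26, 26, 26, 25, 25, 25.
30 vCPU → host 1 (remaining 18 vCPU)
30 vCPU → host 2 (remaining 18 vCPU)
29 vCPU → host 3 (remaining 19 vCPU)
29 vCPU → host 4 (remaining 19 vCPU)
29 vCPU → host 5 (remaining 19 vCPU)
28 vCPU → host 6 (remaining 20 vCPU)
28 vCPU → host 7 (remaining 20 vCPU)
28 vCPU → host 8 (remaining 20 vCPU)
27 vCPU → host 9 (remaining 21 vCPU)
27 vCPU → host 10 (remaining 21 vCPU)
26 vCPU → host 11 (remaining 22 vCPU)
26 vCPU → host 12 (remaining 22 vCPU)
26 vCPU → host 13 (remaining 22 vCPU)
25 vCPU → host 14 (remaining 23 vCPU)
25 vCPU → host 15 (remaining 23 vCPU)
25 vCPU → host 16 (remaining 23 vCPU)
16 hosts × 48 vCPU = 768 vCPU; used 438 vCPU; unused 330 vCPU.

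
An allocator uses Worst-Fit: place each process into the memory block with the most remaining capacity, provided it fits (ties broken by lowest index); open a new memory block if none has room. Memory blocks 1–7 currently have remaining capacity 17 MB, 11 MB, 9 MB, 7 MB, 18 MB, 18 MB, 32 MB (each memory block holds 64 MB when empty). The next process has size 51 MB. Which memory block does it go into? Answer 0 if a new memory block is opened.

No memory block has ≥ 51 MB free, so a new memory block is opened.

0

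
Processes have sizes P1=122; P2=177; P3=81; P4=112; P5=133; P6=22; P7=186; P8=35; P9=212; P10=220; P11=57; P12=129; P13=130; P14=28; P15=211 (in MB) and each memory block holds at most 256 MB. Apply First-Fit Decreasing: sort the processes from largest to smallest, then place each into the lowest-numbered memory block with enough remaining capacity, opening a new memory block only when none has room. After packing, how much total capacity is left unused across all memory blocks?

Sorted descending: 220, 212, 211, 186, 177, 133, 130, 129, 122, 112, 81, 57, 35, 28, 22.
Put 220 MB in memory block 1; 36 MB remain.
Put 212 MB in memory block 2; 44 MB remain.
Put 211 MB in memory block 3; 45 MB remain.
Put 186 MB in memory block 4; 70 MB remain.
Put 177 MB in memory block 5; 79 MB remain.
Put 133 MB in memory block 6; 123 MB remain.
Put 130 MB in memory block 7; 126 MB remain.
Put 129 MB in memory block 8; 127 MB remain.
Put 122 MB in memory block 6; 1 MB remain.
Put 112 MB in memory block 7; 14 MB remain.
Put 81 MB in memory block 8; 46 MB remain.
Put 57 MB in memory block 4; 13 MB remain.
Put 35 MB in memory block 1; 1 MB remain.
Put 28 MB in memory block 2; 16 MB remain.
Put 22 MB in memory block 3; 23 MB remain.
8 memory blocks × 256 MB = 2048 MB; used 1855 MB; unused 193 MB.

193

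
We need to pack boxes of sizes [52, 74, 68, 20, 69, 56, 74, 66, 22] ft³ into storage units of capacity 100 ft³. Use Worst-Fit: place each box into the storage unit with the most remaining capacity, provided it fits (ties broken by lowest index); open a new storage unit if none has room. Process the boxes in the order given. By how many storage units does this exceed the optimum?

Worst-Fit: [52,20] [74] [68] [69] [56,22] [74] [66] → 7 storage units.
7 boxes exceed 50 ft³ (half the capacity), and no two of those can share a storage unit, so at least 7 storage units are needed.
So 7 is already optimal.

0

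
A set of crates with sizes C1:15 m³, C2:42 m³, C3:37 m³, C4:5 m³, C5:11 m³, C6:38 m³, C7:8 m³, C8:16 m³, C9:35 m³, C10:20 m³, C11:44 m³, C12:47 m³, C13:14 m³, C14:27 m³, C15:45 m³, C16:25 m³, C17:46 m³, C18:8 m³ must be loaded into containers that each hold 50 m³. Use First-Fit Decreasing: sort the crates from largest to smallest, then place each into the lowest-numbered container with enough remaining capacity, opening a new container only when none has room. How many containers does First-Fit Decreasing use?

Sorted descending: 47, 46, 45, 44, 42, 38, 37, 35, 27, 25, 20, 16, 15, 14, 11, 8, 8, 5.
Put 47 m³ in container 1; 3 m³ remain.
Put 46 m³ in container 2; 4 m³ remain.
Put 45 m³ in container 3; 5 m³ remain.
Put 44 m³ in container 4; 6 m³ remain.
Put 42 m³ in container 5; 8 m³ remain.
Put 38 m³ in container 6; 12 m³ remain.
Put 37 m³ in container 7; 13 m³ remain.
Put 35 m³ in container 8; 15 m³ remain.
Put 27 m³ in container 9; 23 m³ remain.
Put 25 m³ in container 10; 25 m³ remain.
Put 20 m³ in container 9; 3 m³ remain.
Put 16 m³ in container 10; 9 m³ remain.
Put 15 m³ in container 8; 0 m³ remain.
Put 14 m³ in container 11; 36 m³ remain.
Put 11 m³ in container 6; 1 m³ remain.
Put 8 m³ in container 5; 0 m³ remain.
Put 8 m³ in container 7; 5 m³ remain.
Put 5 m³ in container 3; 0 m³ remain.

11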